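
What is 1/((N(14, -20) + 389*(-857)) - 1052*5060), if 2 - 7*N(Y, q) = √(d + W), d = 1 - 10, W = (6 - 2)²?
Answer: -277168143/1567799581511594 + 7*√7/1567799581511594 ≈ -1.7679e-7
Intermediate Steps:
W = 16 (W = 4² = 16)
d = -9
N(Y, q) = 2/7 - √7/7 (N(Y, q) = 2/7 - √(-9 + 16)/7 = 2/7 - √7/7)
1/((N(14, -20) + 389*(-857)) - 1052*5060) = 1/(((2/7 - √7/7) + 389*(-857)) - 1052*5060) = 1/(((2/7 - √7/7) - 333373) - 5323120) = 1/((-2333609/7 - √7/7) - 5323120) = 1/(-39595449/7 - √7/7)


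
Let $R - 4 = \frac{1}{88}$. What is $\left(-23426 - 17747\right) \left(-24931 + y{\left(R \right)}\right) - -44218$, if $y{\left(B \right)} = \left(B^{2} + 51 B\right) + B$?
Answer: $\frac{716163325633}{704} \approx 1.0173 \cdot 10^{9}$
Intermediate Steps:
$R = \frac{353}{88}$ ($R = 4 + \frac{1}{88} = \frac{353}{88} \approx 4.0114$)
$y{\left(B \right)} = B^{2} + 52 B$
$\left(-23426 - 17747\right) \left(-24931 + y{\left(R \right)}\right) - -44218 = \left(-23426 - 17747\right) \left(-24931 + \frac{353 \left(52 + \frac{353}{88}\right)}{88}\right) - -44218 = - 41173 \left(-24931 + \frac{353}{88} \cdot \frac{4929}{88}\right) + 44218 = - 41173 \left(-24931 + \frac{1739937}{7744}\right) + 44218 = \left(-41173\right) \left(- \frac{191325727}{7744}\right) + 44218 = \frac{716132196161}{704} + 44218 = \frac{716163325633}{704}$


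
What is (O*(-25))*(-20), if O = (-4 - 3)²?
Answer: 24500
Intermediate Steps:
O = 49 (O = (-7)² = 49)
(O*(-25))*(-20) = (49*(-25))*(-20) = -1225*(-20) = 24500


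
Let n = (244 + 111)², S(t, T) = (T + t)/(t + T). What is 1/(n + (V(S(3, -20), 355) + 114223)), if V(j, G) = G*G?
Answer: 1/366273 ≈ 2.7302e-6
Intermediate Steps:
S(t, T) = 1 (S(t, T) = (T + t)/(T + t) = 1)
V(j, G) = G²
n = 126025 (n = 355² = 126025)
1/(n + (V(S(3, -20), 355) + 114223)) = 1/(126025 + (355² + 114223)) = 1/(126025 + (126025 + 114223)) = 1/(126025 + 240248) = 1/366273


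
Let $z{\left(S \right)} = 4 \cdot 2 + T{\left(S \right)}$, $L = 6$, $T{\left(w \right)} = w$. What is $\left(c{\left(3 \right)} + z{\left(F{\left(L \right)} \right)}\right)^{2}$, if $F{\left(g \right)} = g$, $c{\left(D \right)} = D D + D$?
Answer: $676$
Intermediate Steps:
$c{\left(D \right)} = D + D^{2}$ ($c{\left(D \right)} = D^{2} + D = D + D^{2}$)
$z{\left(S \right)} = 8 + S$ ($z{\left(S \right)} = 4 \cdot 2 + S = 8 + S$)
$\left(c{\left(3 \right)} + z{\left(F{\left(L \right)} \right)}\right)^{2} = \left(3 \left(1 + 3\right) + \left(8 + 6\right)\right)^{2} = \left(3 \cdot 4 + 14\right)^{2} = \left(12 + 14\right)^{2} = 26^{2} = 676$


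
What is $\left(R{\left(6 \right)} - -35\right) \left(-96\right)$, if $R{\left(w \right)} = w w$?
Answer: $-6816$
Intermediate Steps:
$R{\left(w \right)} = w^{2}$
$\left(R{\left(6 \right)} - -35\right) \left(-96\right) = \left(6^{2} - -35\right) \left(-96\right) = \left(36 + 35\right) \left(-96\right) = 71 \left(-96\right) = -6816$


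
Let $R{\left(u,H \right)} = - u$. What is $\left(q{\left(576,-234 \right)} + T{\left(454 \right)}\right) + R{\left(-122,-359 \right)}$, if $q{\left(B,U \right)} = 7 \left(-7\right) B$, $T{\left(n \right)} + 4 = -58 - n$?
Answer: $-28618$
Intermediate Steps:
$T{\left(n \right)} = -62 - n$ ($T{\left(n \right)} = -4 - \left(58 + n\right) = -62 - n$)
$q{\left(B,U \right)} = - 49 B$
$\left(q{\left(576,-234 \right)} + T{\left(454 \right)}\right) + R{\left(-122,-359 \right)} = \left(\left(-49\right) 576 - 516\right) - -122 = \left(-28224 - 516\right) + 122 = -28740 + 122 = -28618$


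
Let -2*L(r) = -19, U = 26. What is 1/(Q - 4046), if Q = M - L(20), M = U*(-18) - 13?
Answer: -2/9073 ≈ -0.00022043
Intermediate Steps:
L(r) = 19/2 (L(r) = -1/2*(-19) = 19/2)
M = -481 (M = 26*(-18) - 13 = -468 - 13 = -481)
Q = -981/2 (Q = -481 - 1*19/2 = -481 - 19/2 = -981/2 ≈ -490.50)
1/(Q - 4046) = 1/(-981/2 - 4046) = 1/(-9073/2) = -2/9073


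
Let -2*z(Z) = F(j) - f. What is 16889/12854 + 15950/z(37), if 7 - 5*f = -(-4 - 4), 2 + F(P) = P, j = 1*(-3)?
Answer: 128163646/19281 ≈ 6647.1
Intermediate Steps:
j = -3
F(P) = -2 + P
f = -⅕ (f = 7/5 - (-1)*(-4 - 4)/5 = 7/5 - (-1)*(-8)/5 = 7/5 - ⅕*8 = 7/5 - 8/5 = -⅕ ≈ -0.20000)
z(Z) = 12/5 (z(Z) = -((-2 - 3) - 1*(-⅕))/2 = -(-5 + ⅕)/2 = -½*(-24/5) = 12/5)
16889/12854 + 15950/z(37) = 16889/12854 + 15950/(12/5) = 16889*(1/12854) + 15950*(5/12) = 16889/12854 + 39875/6 = 128163646/19281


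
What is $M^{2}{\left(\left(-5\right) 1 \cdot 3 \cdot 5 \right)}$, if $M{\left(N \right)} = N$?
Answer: $5625$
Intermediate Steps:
$M^{2}{\left(\left(-5\right) 1 \cdot 3 \cdot 5 \right)} = \left(\left(-5\right) 1 \cdot 3 \cdot 5\right)^{2} = \left(\left(-5\right) 15\right)^{2} = \left(-75\right)^{2} = 5625$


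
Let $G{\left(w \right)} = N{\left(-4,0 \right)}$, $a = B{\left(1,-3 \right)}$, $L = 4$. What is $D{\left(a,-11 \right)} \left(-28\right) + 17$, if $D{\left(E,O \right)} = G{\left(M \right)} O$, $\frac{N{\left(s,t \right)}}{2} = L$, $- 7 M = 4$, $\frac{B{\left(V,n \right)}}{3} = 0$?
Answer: $2481$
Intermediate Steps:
$B{\left(V,n \right)} = 0$ ($B{\left(V,n \right)} = 3 \cdot 0 = 0$)
$a = 0$
$M = - \frac{4}{7}$ ($M = \left(- \frac{1}{7}\right) 4 = - \frac{4}{7} \approx -0.57143$)
$N{\left(s,t \right)} = 8$ ($N{\left(s,t \right)} = 2 \cdot 4 = 8$)
$G{\left(w \right)} = 8$
$D{\left(E,O \right)} = 8 O$
$D{\left(a,-11 \right)} \left(-28\right) + 17 = 8 \left(-11\right) \left(-28\right) + 17 = \left(-88\right) \left(-28\right) + 17 = 2464 + 17 = 2481$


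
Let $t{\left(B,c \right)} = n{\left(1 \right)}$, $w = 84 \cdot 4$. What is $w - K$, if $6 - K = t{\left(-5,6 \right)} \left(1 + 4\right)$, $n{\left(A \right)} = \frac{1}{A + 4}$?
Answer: $331$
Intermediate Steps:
$n{\left(A \right)} = \frac{1}{4 + A}$
$w = 336$
$t{\left(B,c \right)} = \frac{1}{5}$ ($t{\left(B,c \right)} = \frac{1}{4 + 1} = \frac{1}{5}$)
$K = 5$ ($K = 6 - \frac{1 + 4}{5} = 6 - \frac{1}{5} \cdot 5 = 6 - 1 = 5$)
$w - K = 336 - 5 = 331$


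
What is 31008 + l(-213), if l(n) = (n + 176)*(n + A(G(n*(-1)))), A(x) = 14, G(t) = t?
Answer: 38371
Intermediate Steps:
l(n) = (14 + n)*(176 + n) (l(n) = (n + 176)*(n + 14) = (176 + n)*(14 + n) = (14 + n)*(176 + n))
31008 + l(-213) = 31008 + (2464 + (-213)² + 190*(-213)) = 31008 + (2464 + 45369 - 40470) = 31008 + 7363 = 38371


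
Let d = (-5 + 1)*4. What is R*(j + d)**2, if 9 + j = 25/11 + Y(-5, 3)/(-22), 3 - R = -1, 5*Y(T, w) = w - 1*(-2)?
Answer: 251001/121 ≈ 2074.4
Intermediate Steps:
Y(T, w) = 2/5 + w/5 (Y(T, w) = (w - 1*(-2))/5 = (w + 2)/5 = (2 + w)/5 = 2/5 + w/5)
d = -16 (d = -4*4 = -16)
R = 4 (R = 3 - 1*(-1) = 3 + 1 = 4)
j = -149/22 (j = -9 + (25/11 + (2/5 + (1/5)*3)/(-22)) = -9 + (25*(1/11) + (2/5 + 3/5)*(-1/22)) = -9 + (25/11 + 1*(-1/22)) = -9 + (25/11 - 1/22) = -9 + 49/22 = -149/22 ≈ -6.7727)
R*(j + d)**2 = 4*(-149/22 - 16)**2 = 4*(-501/22)**2 = 4*(251001/484) = 251001/121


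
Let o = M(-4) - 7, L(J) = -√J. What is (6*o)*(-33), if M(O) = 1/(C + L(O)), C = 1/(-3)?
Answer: 51876/37 - 3564*I/37 ≈ 1402.1 - 96.324*I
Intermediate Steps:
C = -⅓ ≈ -0.33333
M(O) = 1/(-⅓ - √O)
o = -7 - 3*(1 - 6*I)/37 (o = -3/(1 + 3*√(-4)) - 7 = -3/(1 + 3*(2*I)) - 7 = -3*(1 - 6*I)/37 - 7 = -7 - 3*(1 - 6*I)/37 ≈ -7.0811 + 0.48649*I)
(6*o)*(-33) = (6*(-262/37 + 18*I/37))*(-33) = (-1572/37 + 108*I/37)*(-33) = 51876/37 - 3564*I/37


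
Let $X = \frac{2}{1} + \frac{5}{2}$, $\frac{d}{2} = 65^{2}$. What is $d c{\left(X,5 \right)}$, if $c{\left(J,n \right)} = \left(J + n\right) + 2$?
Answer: $97175$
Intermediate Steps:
$d = 8450$ ($d = 2 \cdot 65^{2} = 2 \cdot 4225 = 8450$)
$X = \frac{9}{2}$ ($X = 2 \cdot 1 + 5 \cdot \frac{1}{2} = 2 + \frac{5}{2} = \frac{9}{2} \approx 4.5$)
$c{\left(J,n \right)} = 2 + J + n$
$d c{\left(X,5 \right)} = 8450 \left(2 + \frac{9}{2} + 5\right) = 8450 \cdot \frac{23}{2} = 97175$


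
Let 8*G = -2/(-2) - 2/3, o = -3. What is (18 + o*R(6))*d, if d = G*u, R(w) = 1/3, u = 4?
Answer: 17/6 ≈ 2.8333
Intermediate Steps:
G = 1/24 (G = (-2/(-2) - 2/3)/8 = (-2*(-1/2) - 2*1/3)/8 = (1 - 2/3)/8 = (1/8)*(1/3) = 1/24 ≈ 0.041667)
R(w) = 1/3 (R(w) = 1*(1/3) = 1/3)
d = 1/6 (d = (1/24)*4 = 1/6 ≈ 0.16667)
(18 + o*R(6))*d = (18 - 3*1/3)*(1/6) = (18 - 1)*(1/6) = 17*(1/6) = 17/6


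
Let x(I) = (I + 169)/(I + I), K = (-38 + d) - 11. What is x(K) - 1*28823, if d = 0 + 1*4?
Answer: -1297097/45 ≈ -28824.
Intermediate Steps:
d = 4 (d = 0 + 4 = 4)
K = -45 (K = (-38 + 4) - 11 = -34 - 11 = -45)
x(I) = (169 + I)/(2*I) (x(I) = (169 + I)/((2*I)) = (169 + I)*(1/(2*I)) = (169 + I)/(2*I))
x(K) - 1*28823 = (½)*(169 - 45)/(-45) - 1*28823 = (½)*(-1/45)*124 - 28823 = -62/45 - 28823 = -1297097/45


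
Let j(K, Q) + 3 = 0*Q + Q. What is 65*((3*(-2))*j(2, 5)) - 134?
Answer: -914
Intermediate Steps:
j(K, Q) = -3 + Q (j(K, Q) = -3 + (0*Q + Q) = -3 + (0 + Q) = -3 + Q)
65*((3*(-2))*j(2, 5)) - 134 = 65*((3*(-2))*(-3 + 5)) - 134 = 65*(-6*2) - 134 = 65*(-12) - 134 = -780 - 134 = -914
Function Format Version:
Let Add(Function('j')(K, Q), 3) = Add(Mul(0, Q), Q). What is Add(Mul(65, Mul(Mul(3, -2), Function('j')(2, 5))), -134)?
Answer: -914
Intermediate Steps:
Function('j')(K, Q) = Add(-3, Q) (Function('j')(K, Q) = Add(-3, Add(Mul(0, Q), Q)) = Add(-3, Add(0, Q)) = Add(-3, Q))
Add(Mul(65, Mul(Mul(3, -2), Function('j')(2, 5))), -134) = Add(Mul(65, Mul(Mul(3, -2), Add(-3, 5))), -134) = Add(Mul(65, Mul(-6, 2)), -134) = Add(Mul(65, -12), -134) = Add(-780, -134) = -914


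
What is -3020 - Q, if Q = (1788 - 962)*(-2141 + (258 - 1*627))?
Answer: 2070240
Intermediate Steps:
Q = -2073260 (Q = 826*(-2141 + (258 - 627)) = 826*(-2141 - 369) = 826*(-2510) = -2073260)
-3020 - Q = -3020 - 1*(-2073260) = -3020 + 2073260 = 2070240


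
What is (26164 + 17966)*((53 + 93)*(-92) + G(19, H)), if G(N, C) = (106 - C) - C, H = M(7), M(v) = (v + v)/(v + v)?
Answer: -588164640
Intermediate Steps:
M(v) = 1 (M(v) = (2*v)/((2*v)) = (2*v)*(1/(2*v)) = 1)
H = 1
G(N, C) = 106 - 2*C
(26164 + 17966)*((53 + 93)*(-92) + G(19, H)) = (26164 + 17966)*((53 + 93)*(-92) + (106 - 2*1)) = 44130*(146*(-92) + (106 - 2)) = 44130*(-13432 + 104) = 44130*(-13328) = -588164640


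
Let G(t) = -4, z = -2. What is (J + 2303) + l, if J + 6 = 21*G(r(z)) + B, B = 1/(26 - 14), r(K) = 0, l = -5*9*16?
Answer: 17917/12 ≈ 1493.1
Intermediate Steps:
l = -720 (l = -45*16 = -720)
B = 1/12 ≈ 0.083333
J = -1079/12 (J = -6 + (21*(-4) + 1/12) = -6 + (-84 + 1/12) = -6 - 1007/12 = -1079/12 ≈ -89.917)
(J + 2303) + l = (-1079/12 + 2303) - 720 = 26557/12 - 720 = 17917/12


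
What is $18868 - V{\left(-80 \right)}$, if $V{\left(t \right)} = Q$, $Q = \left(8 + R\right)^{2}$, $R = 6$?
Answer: $18672$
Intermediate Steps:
$Q = 196$ ($Q = \left(8 + 6\right)^{2} = 14^{2} = 196$)
$V{\left(t \right)} = 196$
$18868 - V{\left(-80 \right)} = 18868 - 196 = 18672$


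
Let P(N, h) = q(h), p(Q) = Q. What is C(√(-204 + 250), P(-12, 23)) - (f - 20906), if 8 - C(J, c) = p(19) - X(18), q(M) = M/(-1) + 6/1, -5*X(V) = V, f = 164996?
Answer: -720523/5 ≈ -1.4410e+5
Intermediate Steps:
X(V) = -V/5
q(M) = 6 - M (q(M) = M*(-1) + 6*1 = -M + 6 = 6 - M)
P(N, h) = 6 - h
C(J, c) = -73/5 (C(J, c) = 8 - (19 - (-1)*18/5) = 8 - (19 - 1*(-18/5)) = 8 - (19 + 18/5) = 8 - 1*113/5 = 8 - 113/5 = -73/5)
C(√(-204 + 250), P(-12, 23)) - (f - 20906) = -73/5 - (164996 - 20906) = -73/5 - 1*144090 = -73/5 - 144090 = -720523/5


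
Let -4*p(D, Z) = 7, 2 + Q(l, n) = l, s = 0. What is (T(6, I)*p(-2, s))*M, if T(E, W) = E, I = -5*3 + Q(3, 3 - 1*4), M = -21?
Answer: 441/2 ≈ 220.50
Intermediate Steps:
Q(l, n) = -2 + l
p(D, Z) = -7/4 (p(D, Z) = -¼*7 = -7/4)
I = -14 (I = -5*3 + (-2 + 3) = -15 + 1 = -14)
(T(6, I)*p(-2, s))*M = (6*(-7/4))*(-21) = -21/2*(-21) = 441/2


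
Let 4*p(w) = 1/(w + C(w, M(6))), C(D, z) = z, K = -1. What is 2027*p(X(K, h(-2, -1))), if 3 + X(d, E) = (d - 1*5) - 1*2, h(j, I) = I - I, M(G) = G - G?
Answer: -2027/44 ≈ -46.068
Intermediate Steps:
M(G) = 0
h(j, I) = 0
X(d, E) = -10 + d (X(d, E) = -3 + ((d - 1*5) - 1*2) = -3 + ((d - 5) - 2) = -3 + ((-5 + d) - 2) = -3 + (-7 + d) = -10 + d)
p(w) = 1/(4*w) (p(w) = 1/(4*(w + 0)) = 1/(4*w))
2027*p(X(K, h(-2, -1))) = 2027*(1/(4*(-10 - 1))) = 2027*((¼)/(-11)) = 2027*((¼)*(-1/11)) = 2027*(-1/44) = -2027/44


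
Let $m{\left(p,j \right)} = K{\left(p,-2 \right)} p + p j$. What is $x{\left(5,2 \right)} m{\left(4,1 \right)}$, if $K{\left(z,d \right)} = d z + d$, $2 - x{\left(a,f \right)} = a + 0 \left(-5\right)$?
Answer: $108$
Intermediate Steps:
$x{\left(a,f \right)} = 2 - a$ ($x{\left(a,f \right)} = 2 - \left(a + 0 \left(-5\right)\right) = 2 - \left(a + 0\right) = 2 - a$)
$K{\left(z,d \right)} = d + d z$
$m{\left(p,j \right)} = j p + p \left(-2 - 2 p\right)$ ($m{\left(p,j \right)} = - 2 \left(1 + p\right) p + p j = \left(-2 - 2 p\right) p + j p = p \left(-2 - 2 p\right) + j p = j p + p \left(-2 - 2 p\right)$)
$x{\left(5,2 \right)} m{\left(4,1 \right)} = \left(2 - 5\right) 4 \left(-2 + 1 - 8\right) = - 3 \cdot 4 \left(-9\right) = \left(-3\right) \left(-36\right) = 108$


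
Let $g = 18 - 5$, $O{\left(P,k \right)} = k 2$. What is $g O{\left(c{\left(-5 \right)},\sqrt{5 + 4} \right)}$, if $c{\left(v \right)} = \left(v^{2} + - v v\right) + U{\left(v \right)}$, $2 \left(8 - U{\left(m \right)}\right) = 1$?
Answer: $78$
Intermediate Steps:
$U{\left(m \right)} = \frac{15}{2}$ ($U{\left(m \right)} = 8 - \frac{1}{2} = \frac{15}{2}$)
$c{\left(v \right)} = \frac{15}{2}$ ($c{\left(v \right)} = \left(v^{2} + - v v\right) + \frac{15}{2} = \left(v^{2} - v^{2}\right) + \frac{15}{2} = 0 + \frac{15}{2} = \frac{15}{2}$)
$O{\left(P,k \right)} = 2 k$
$g = 13$ ($g = 18 - 5 = 13$)
$g O{\left(c{\left(-5 \right)},\sqrt{5 + 4} \right)} = 13 \cdot 2 \sqrt{5 + 4} = 13 \cdot 2 \sqrt{9} = 13 \cdot 2 \cdot 3 = 13 \cdot 6 = 78$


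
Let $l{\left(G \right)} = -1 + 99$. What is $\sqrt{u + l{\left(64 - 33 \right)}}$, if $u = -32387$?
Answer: $i \sqrt{32289} \approx 179.69 i$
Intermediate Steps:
$l{\left(G \right)} = 98$
$\sqrt{u + l{\left(64 - 33 \right)}} = \sqrt{-32387 + 98} = \sqrt{-32289} = i \sqrt{32289}$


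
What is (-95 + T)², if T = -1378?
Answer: 2169729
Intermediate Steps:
(-95 + T)² = (-95 - 1378)² = (-1473)² = 2169729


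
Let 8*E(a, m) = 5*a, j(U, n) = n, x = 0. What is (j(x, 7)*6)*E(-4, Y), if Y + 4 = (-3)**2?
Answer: -105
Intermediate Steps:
Y = 5 (Y = -4 + (-3)**2 = -4 + 9 = 5)
E(a, m) = 5*a/8 (E(a, m) = (5*a)/8 = 5*a/8)
(j(x, 7)*6)*E(-4, Y) = (7*6)*((5/8)*(-4)) = 42*(-5/2) = -105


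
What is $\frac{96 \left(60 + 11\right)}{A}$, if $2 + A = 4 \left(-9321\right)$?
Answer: $- \frac{3408}{18643} \approx -0.1828$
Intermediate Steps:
$A = -37286$ ($A = -2 + 4 \left(-9321\right) = -2 - 37284 = -37286$)
$\frac{96 \left(60 + 11\right)}{A} = \frac{96 \left(60 + 11\right)}{-37286} = 96 \cdot 71 \left(- \frac{1}{37286}\right) = 6816 \left(- \frac{1}{37286}\right) = - \frac{3408}{18643}$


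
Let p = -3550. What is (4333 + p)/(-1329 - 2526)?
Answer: -261/1285 ≈ -0.20311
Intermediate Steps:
(4333 + p)/(-1329 - 2526) = (4333 - 3550)/(-1329 - 2526) = 783/(-3855) = 783*(-1/3855) = -261/1285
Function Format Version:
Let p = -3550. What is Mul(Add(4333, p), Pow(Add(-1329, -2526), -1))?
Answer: Rational(-261, 1285) ≈ -0.20311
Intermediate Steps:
Mul(Add(4333, p), Pow(Add(-1329, -2526), -1)) = Mul(Add(4333, -3550), Pow(Add(-1329, -2526), -1)) = Mul(783, Pow(-3855, -1)) = Mul(783, Rational(-1, 3855)) = Rational(-261, 1285)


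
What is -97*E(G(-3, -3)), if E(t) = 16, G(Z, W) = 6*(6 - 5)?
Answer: -1552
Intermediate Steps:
G(Z, W) = 6 (G(Z, W) = 6*1 = 6)
-97*E(G(-3, -3)) = -97*16 = -1552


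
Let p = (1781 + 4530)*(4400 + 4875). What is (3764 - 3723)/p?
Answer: 41/58534525 ≈ 7.0044e-7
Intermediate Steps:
p = 58534525 (p = 6311*9275 = 58534525)
(3764 - 3723)/p = (3764 - 3723)/58534525 = 41*(1/58534525) = 41/58534525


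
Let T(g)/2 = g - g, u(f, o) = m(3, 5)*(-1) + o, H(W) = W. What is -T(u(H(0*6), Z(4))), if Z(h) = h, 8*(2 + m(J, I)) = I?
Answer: 0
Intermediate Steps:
m(J, I) = -2 + I/8
u(f, o) = 11/8 + o (u(f, o) = (-2 + (⅛)*5)*(-1) + o = (-2 + 5/8)*(-1) + o = -11/8*(-1) + o = 11/8 + o)
T(g) = 0 (T(g) = 2*(g - g) = 2*0 = 0)
-T(u(H(0*6), Z(4))) = -1*0 = 0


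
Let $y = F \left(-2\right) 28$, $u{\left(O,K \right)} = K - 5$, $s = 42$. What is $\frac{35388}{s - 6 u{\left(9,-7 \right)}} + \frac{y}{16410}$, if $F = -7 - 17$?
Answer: $\frac{16135286}{51965} \approx 310.5$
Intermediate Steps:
$F = -24$ ($F = -7 - 17 = -24$)
$u{\left(O,K \right)} = -5 + K$
$y = 1344$ ($y = \left(-24\right) \left(-2\right) 28 = 48 \cdot 28 = 1344$)
$\frac{35388}{s - 6 u{\left(9,-7 \right)}} + \frac{y}{16410} = \frac{35388}{42 - 6 \left(-5 - 7\right)} + \frac{1344}{16410} = \frac{35388}{42 - -72} + 1344 \cdot \frac{1}{16410} = \frac{35388}{42 + 72} + \frac{224}{2735} = \frac{35388}{114} + \frac{224}{2735} = 35388 \cdot \frac{1}{114} + \frac{224}{2735} = \frac{5898}{19} + \frac{224}{2735} = \frac{16135286}{51965}$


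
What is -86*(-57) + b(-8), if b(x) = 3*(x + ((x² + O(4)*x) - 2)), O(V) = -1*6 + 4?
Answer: 5112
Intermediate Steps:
O(V) = -2 (O(V) = -6 + 4 = -2)
b(x) = -6 - 3*x + 3*x² (b(x) = 3*(x + ((x² - 2*x) - 2)) = 3*(x + (-2 + x² - 2*x)) = 3*(-2 + x² - x) = -6 - 3*x + 3*x²)
-86*(-57) + b(-8) = -86*(-57) + (-6 - 3*(-8) + 3*(-8)²) = 4902 + (-6 + 24 + 3*64) = 4902 + (-6 + 24 + 192) = 4902 + 210 = 5112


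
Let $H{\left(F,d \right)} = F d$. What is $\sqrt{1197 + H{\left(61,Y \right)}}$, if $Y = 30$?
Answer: $\sqrt{3027} \approx 55.018$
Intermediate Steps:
$\sqrt{1197 + H{\left(61,Y \right)}} = \sqrt{1197 + 61 \cdot 30} = \sqrt{1197 + 1830} = \sqrt{3027}$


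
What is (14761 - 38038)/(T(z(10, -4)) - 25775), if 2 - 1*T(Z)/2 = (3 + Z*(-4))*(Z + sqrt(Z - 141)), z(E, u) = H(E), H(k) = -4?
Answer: 596333463/656542541 - 884526*I*sqrt(145)/656542541 ≈ 0.90829 - 0.016223*I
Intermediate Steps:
z(E, u) = -4
T(Z) = 4 - 2*(3 - 4*Z)*(Z + sqrt(-141 + Z)) (T(Z) = 4 - 2*(3 + Z*(-4))*(Z + sqrt(Z - 141)) = 4 - 2*(3 - 4*Z)*(Z + sqrt(-141 + Z)))
(14761 - 38038)/(T(z(10, -4)) - 25775) = (14761 - 38038)/((4 - 6*(-4) - 6*sqrt(-141 - 4) + 8*(-4)**2 + 8*(-4)*sqrt(-141 - 4)) - 25775) = -23277/((4 + 24 - 6*I*sqrt(145) + 8*16 + 8*(-4)*sqrt(-145)) - 25775) = -23277/((4 + 24 - 6*I*sqrt(145) + 128 + 8*(-4)*(I*sqrt(145))) - 25775) = -23277/((4 + 24 - 6*I*sqrt(145) + 128 - 32*I*sqrt(145)) - 25775) = -23277/((156 - 38*I*sqrt(145)) - 25775) = -23277/(-25619 - 38*I*sqrt(145))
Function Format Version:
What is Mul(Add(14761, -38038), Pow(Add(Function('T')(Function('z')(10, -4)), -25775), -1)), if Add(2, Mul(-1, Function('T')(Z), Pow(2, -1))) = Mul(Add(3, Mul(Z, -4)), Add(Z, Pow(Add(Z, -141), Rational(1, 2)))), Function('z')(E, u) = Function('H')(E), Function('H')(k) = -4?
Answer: Add(Rational(596333463, 656542541), Mul(Rational(-884526, 656542541), I, Pow(145, Rational(1, 2)))) ≈ Add(0.90829, Mul(-0.016223, I))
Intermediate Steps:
Function('z')(E, u) = -4
Function('T')(Z) = Add(4, Mul(-2, Add(3, Mul(-4, Z)), Add(Z, Pow(Add(-141, Z), Rational(1, 2))))) (Function('T')(Z) = Add(4, Mul(-2, Mul(Add(3, Mul(Z, -4)), Add(Z, Pow(Add(Z, -141), Rational(1, 2)))))) = Add(4, Mul(-2, Mul(Add(3, Mul(-4, Z)), Add(Z, Pow(Add(-141, Z), Rational(1, 2)))))) = Add(4, Mul(-2, Add(3, Mul(-4, Z)), Add(Z, Pow(Add(-141, Z), Rational(1, 2))))))
Mul(Add(14761, -38038), Pow(Add(Function('T')(Function('z')(10, -4)), -25775), -1)) = Mul(Add(14761, -38038), Pow(Add(Add(4, Mul(-6, -4), Mul(-6, Pow(Add(-141, -4), Rational(1, 2))), Mul(8, Pow(-4, 2)), Mul(8, -4, Pow(Add(-141, -4), Rational(1, 2)))), -25775), -1)) = Mul(-23277, Pow(Add(Add(4, 24, Mul(-6, Pow(-145, Rational(1, 2))), Mul(8, 16), Mul(8, -4, Pow(-145, Rational(1, 2)))), -25775), -1)) = Mul(-23277, Pow(Add(Add(4, 24, Mul(-6, Mul(I, Pow(145, Rational(1, 2)))), 128, Mul(8, -4, Mul(I, Pow(145, Rational(1, 2))))), -25775), -1)) = Mul(-23277, Pow(Add(Add(4, 24, Mul(-6, I, Pow(145, Rational(1, 2))), 128, Mul(-32, I, Pow(145, Rational(1, 2)))), -25775), -1)) = Mul(-23277, Pow(Add(Add(156, Mul(-38, I, Pow(145, Rational(1, 2)))), -25775), -1)) = Mul(-23277, Pow(Add(-25619, Mul(-38, I, Pow(145, Rational(1, 2)))), -1))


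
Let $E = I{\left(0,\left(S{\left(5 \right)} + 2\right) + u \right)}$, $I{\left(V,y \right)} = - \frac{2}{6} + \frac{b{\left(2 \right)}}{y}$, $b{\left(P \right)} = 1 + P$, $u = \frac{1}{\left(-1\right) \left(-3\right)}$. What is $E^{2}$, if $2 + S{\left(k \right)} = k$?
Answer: $\frac{121}{2304} \approx 0.052517$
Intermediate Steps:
$S{\left(k \right)} = -2 + k$
$u = \frac{1}{3} \approx 0.33333$
$I{\left(V,y \right)} = - \frac{1}{3} + \frac{3}{y}$ ($I{\left(V,y \right)} = - \frac{2}{6} + \frac{1 + 2}{y} = \left(-2\right) \frac{1}{6} + \frac{3}{y} = - \frac{1}{3} + \frac{3}{y}$)
$E = \frac{11}{48}$ ($E = \frac{9 - \left(\left(\left(-2 + 5\right) + 2\right) + \frac{1}{3}\right)}{3 \left(\left(\left(-2 + 5\right) + 2\right) + \frac{1}{3}\right)} = \frac{9 - \left(\left(3 + 2\right) + \frac{1}{3}\right)}{3 \left(\left(3 + 2\right) + \frac{1}{3}\right)} = \frac{9 - \left(5 + \frac{1}{3}\right)}{3 \left(5 + \frac{1}{3}\right)} = \frac{9 - \frac{16}{3}}{3 \cdot \frac{16}{3}} = \frac{1}{3} \cdot \frac{3}{16} \left(9 - \frac{16}{3}\right) = \frac{1}{3} \cdot \frac{3}{16} \cdot \frac{11}{3} = \frac{11}{48} \approx 0.22917$)
$E^{2} = \left(\frac{11}{48}\right)^{2} = \frac{121}{2304}$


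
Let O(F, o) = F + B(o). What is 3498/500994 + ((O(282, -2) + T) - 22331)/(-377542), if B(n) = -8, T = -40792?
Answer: 5467935637/31524379458 ≈ 0.17345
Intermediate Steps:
O(F, o) = -8 + F (O(F, o) = F - 8 = -8 + F)
3498/500994 + ((O(282, -2) + T) - 22331)/(-377542) = 3498/500994 + (((-8 + 282) - 40792) - 22331)/(-377542) = 3498*(1/500994) + ((274 - 40792) - 22331)*(-1/377542) = 583/83499 + (-40518 - 22331)*(-1/377542) = 583/83499 - 62849*(-1/377542) = 583/83499 + 62849/377542 = 5467935637/31524379458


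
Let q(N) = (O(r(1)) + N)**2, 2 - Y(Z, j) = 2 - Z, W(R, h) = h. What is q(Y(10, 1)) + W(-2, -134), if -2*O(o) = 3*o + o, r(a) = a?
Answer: -70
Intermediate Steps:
Y(Z, j) = Z (Y(Z, j) = 2 - (2 - Z) = 2 + (-2 + Z) = Z)
O(o) = -2*o (O(o) = -(3*o + o)/2 = -2*o)
q(N) = (-2 + N)**2 (q(N) = (-2*1 + N)**2 = (-2 + N)**2)
q(Y(10, 1)) + W(-2, -134) = (-2 + 10)**2 - 134 = 8**2 - 134 = 64 - 134 = -70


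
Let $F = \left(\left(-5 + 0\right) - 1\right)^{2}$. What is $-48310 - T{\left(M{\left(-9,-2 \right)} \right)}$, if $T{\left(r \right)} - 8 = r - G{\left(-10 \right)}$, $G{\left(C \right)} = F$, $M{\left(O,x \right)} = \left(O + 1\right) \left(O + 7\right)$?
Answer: $-48298$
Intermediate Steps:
$M{\left(O,x \right)} = \left(1 + O\right) \left(7 + O\right)$
$F = 36$ ($F = \left(-5 - 1\right)^{2} = \left(-6\right)^{2} = 36$)
$G{\left(C \right)} = 36$
$T{\left(r \right)} = -28 + r$ ($T{\left(r \right)} = 8 + \left(r - 36\right) = 8 + \left(-36 + r\right) = -28 + r$)
$-48310 - T{\left(M{\left(-9,-2 \right)} \right)} = -48310 - \left(-28 + \left(7 + \left(-9\right)^{2} + 8 \left(-9\right)\right)\right) = -48310 - \left(-28 + \left(7 + 81 - 72\right)\right) = -48310 - \left(-28 + 16\right) = -48310 - -12 = -48310 + 12 = -48298$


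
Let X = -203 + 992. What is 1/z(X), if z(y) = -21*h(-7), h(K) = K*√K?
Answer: -I*√7/1029 ≈ -0.0025712*I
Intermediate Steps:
h(K) = K^(3/2)
X = 789
z(y) = 147*I*√7 (z(y) = -(-147)*I*√7 = 147*I*√7)
1/z(X) = 1/(147*I*√7) = -I*√7/1029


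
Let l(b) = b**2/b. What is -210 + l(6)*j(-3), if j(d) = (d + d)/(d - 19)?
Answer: -2292/11 ≈ -208.36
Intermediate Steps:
j(d) = 2*d/(-19 + d) (j(d) = (2*d)/(-19 + d) = 2*d/(-19 + d))
l(b) = b
-210 + l(6)*j(-3) = -210 + 6*(2*(-3)/(-19 - 3)) = -210 + 6*(2*(-3)/(-22)) = -210 + 6*(2*(-3)*(-1/22)) = -210 + 6*(3/11) = -210 + 18/11 = -2292/11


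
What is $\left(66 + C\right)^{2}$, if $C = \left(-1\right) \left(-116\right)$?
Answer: $33124$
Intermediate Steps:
$C = 116$
$\left(66 + C\right)^{2} = \left(66 + 116\right)^{2} = 182^{2} = 33124$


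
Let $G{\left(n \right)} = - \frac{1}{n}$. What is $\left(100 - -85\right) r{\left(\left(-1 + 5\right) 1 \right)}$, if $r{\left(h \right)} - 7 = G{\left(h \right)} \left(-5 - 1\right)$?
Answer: $\frac{3145}{2} \approx 1572.5$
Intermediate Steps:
$r{\left(h \right)} = 7 + \frac{6}{h}$ ($r{\left(h \right)} = 7 + - \frac{1}{h} \left(-5 - 1\right) = 7 + - \frac{1}{h} \left(-6\right) = 7 + \frac{6}{h}$)
$\left(100 - -85\right) r{\left(\left(-1 + 5\right) 1 \right)} = \left(100 - -85\right) \left(7 + \frac{6}{\left(-1 + 5\right) 1}\right) = \left(100 + 85\right) \left(7 + \frac{6}{4 \cdot 1}\right) = 185 \left(7 + \frac{6}{4}\right) = 185 \left(7 + 6 \cdot \frac{1}{4}\right) = 185 \left(7 + \frac{3}{2}\right) = 185 \cdot \frac{17}{2} = \frac{3145}{2}$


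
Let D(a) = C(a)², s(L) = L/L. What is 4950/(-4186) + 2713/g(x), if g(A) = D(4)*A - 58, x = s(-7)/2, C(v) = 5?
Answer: -127273/2093 ≈ -60.809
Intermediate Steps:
s(L) = 1
D(a) = 25 (D(a) = 5² = 25)
x = ½ (x = 1/2 = 1*(½) = ½ ≈ 0.50000)
g(A) = -58 + 25*A (g(A) = 25*A - 58 = -58 + 25*A)
4950/(-4186) + 2713/g(x) = 4950/(-4186) + 2713/(-58 + 25*(½)) = 4950*(-1/4186) + 2713/(-58 + 25/2) = -2475/2093 + 2713/(-91/2) = -2475/2093 + 2713*(-2/91) = -2475/2093 - 5426/91 = -127273/2093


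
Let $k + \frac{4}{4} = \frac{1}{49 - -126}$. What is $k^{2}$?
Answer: $\frac{30276}{30625} \approx 0.9886$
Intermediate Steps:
$k = - \frac{174}{175}$ ($k = -1 + \frac{1}{49 - -126} = -1 + \frac{1}{49 + 126} = -1 + \frac{1}{175} = - \frac{174}{175} \approx -0.99429$)
$k^{2} = \left(- \frac{174}{175}\right)^{2} = \frac{30276}{30625}$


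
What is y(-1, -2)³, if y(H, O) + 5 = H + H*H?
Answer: -125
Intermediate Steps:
y(H, O) = -5 + H + H² (y(H, O) = -5 + (H + H*H) = -5 + (H + H²) = -5 + H + H²)
y(-1, -2)³ = (-5 - 1 + (-1)²)³ = (-5 - 1 + 1)³ = (-5)³ = -125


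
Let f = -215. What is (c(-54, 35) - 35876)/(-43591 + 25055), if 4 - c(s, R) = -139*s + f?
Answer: 43163/18536 ≈ 2.3286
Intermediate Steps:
c(s, R) = 219 + 139*s (c(s, R) = 4 - (-139*s - 215) = 4 - (-215 - 139*s) = 4 + (215 + 139*s) = 219 + 139*s)
(c(-54, 35) - 35876)/(-43591 + 25055) = ((219 + 139*(-54)) - 35876)/(-43591 + 25055) = ((219 - 7506) - 35876)/(-18536) = (-7287 - 35876)*(-1/18536) = -43163*(-1/18536) = 43163/18536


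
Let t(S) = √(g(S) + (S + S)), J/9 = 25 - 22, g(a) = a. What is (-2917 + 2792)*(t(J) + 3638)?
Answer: -455875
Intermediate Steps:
J = 27 (J = 9*(25 - 22) = 9*3 = 27)
t(S) = √3*√S (t(S) = √(S + (S + S)) = √(S + 2*S) = √(3*S) = √3*√S)
(-2917 + 2792)*(t(J) + 3638) = (-2917 + 2792)*(√3*√27 + 3638) = -125*(√3*(3*√3) + 3638) = -125*(9 + 3638) = -125*3647 = -455875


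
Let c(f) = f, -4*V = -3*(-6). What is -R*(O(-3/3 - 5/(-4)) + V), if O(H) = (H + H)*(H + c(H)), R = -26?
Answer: -221/2 ≈ -110.50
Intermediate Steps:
V = -9/2 (V = -(-3)*(-6)/4 = -1/4*18 = -9/2 ≈ -4.5000)
O(H) = 4*H**2 (O(H) = (H + H)*(H + H) = (2*H)*(2*H) = 4*H**2)
-R*(O(-3/3 - 5/(-4)) + V) = -(-26)*(4*(-3/3 - 5/(-4))**2 - 9/2) = -(-26)*(4*(-3*1/3 - 5*(-1/4))**2 - 9/2) = -(-26)*(4*(-1 + 5/4)**2 - 9/2) = -(-26)*(4*(1/4)**2 - 9/2) = -(-26)*(4*(1/16) - 9/2) = -(-26)*(1/4 - 9/2) = -(-26)*(-17)/4 = -1*221/2 = -221/2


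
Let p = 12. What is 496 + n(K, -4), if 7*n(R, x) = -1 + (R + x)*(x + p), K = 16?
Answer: 3567/7 ≈ 509.57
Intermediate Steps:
n(R, x) = -⅐ + (12 + x)*(R + x)/7 (n(R, x) = (-1 + (R + x)*(x + 12))/7 = (-1 + (R + x)*(12 + x))/7 = (-1 + (12 + x)*(R + x))/7 = -⅐ + (12 + x)*(R + x)/7)
496 + n(K, -4) = 496 + (-⅐ + (⅐)*(-4)² + (12/7)*16 + (12/7)*(-4) + (⅐)*16*(-4)) = 496 + (-⅐ + (⅐)*16 + 192/7 - 48/7 - 64/7) = 496 + (-⅐ + 16/7 + 192/7 - 48/7 - 64/7) = 496 + 95/7 = 3567/7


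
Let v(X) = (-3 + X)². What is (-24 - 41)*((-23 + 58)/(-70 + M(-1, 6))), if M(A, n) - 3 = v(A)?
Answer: 2275/51 ≈ 44.608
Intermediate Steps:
M(A, n) = 3 + (-3 + A)²
(-24 - 41)*((-23 + 58)/(-70 + M(-1, 6))) = (-24 - 41)*((-23 + 58)/(-70 + (3 + (-3 - 1)²))) = -2275/(-70 + (3 + (-4)²)) = -2275/(-70 + (3 + 16)) = -2275/(-70 + 19) = -2275/(-51) = -2275*(-1)/51 = -65*(-35/51) = 2275/51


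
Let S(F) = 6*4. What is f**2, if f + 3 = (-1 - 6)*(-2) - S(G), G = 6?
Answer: 169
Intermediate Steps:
S(F) = 24
f = -13 (f = -3 + ((-1 - 6)*(-2) - 1*24) = -3 + (-7*(-2) - 24) = -3 + (14 - 24) = -3 - 10 = -13)
f**2 = (-13)**2 = 169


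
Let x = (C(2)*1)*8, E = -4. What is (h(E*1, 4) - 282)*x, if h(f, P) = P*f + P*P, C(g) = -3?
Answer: 6768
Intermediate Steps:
h(f, P) = P² + P*f (h(f, P) = P*f + P² = P² + P*f)
x = -24 (x = -3*1*8 = -3*8 = -24)
(h(E*1, 4) - 282)*x = (4*(4 - 4*1) - 282)*(-24) = (4*(4 - 4) - 282)*(-24) = (4*0 - 282)*(-24) = (0 - 282)*(-24) = -282*(-24) = 6768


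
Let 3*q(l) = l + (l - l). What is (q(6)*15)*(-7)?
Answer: -210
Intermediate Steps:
q(l) = l/3 (q(l) = (l + (l - l))/3 = (l + 0)/3 = l/3)
(q(6)*15)*(-7) = (((⅓)*6)*15)*(-7) = (2*15)*(-7) = 30*(-7) = -210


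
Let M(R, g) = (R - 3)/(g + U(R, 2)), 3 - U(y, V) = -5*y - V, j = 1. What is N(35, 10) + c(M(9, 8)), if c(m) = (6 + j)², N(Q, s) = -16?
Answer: 33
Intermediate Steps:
U(y, V) = 3 + V + 5*y (U(y, V) = 3 - (-5*y - V) = 3 - (-V - 5*y) = 3 + (V + 5*y) = 3 + V + 5*y)
M(R, g) = (-3 + R)/(5 + g + 5*R) (M(R, g) = (R - 3)/(g + (3 + 2 + 5*R)) = (-3 + R)/(g + (5 + 5*R)) = (-3 + R)/(5 + g + 5*R))
c(m) = 49 (c(m) = (6 + 1)² = 7² = 49)
N(35, 10) + c(M(9, 8)) = -16 + 49 = 33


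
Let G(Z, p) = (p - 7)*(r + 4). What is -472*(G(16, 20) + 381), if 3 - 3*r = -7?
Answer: -674488/3 ≈ -2.2483e+5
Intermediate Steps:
r = 10/3 (r = 1 - 1/3*(-7) = 1 + 7/3 = 10/3 ≈ 3.3333)
G(Z, p) = -154/3 + 22*p/3 (G(Z, p) = (p - 7)*(10/3 + 4) = (-7 + p)*(22/3) = -154/3 + 22*p/3)
-472*(G(16, 20) + 381) = -472*((-154/3 + (22/3)*20) + 381) = -472*((-154/3 + 440/3) + 381) = -472*(286/3 + 381) = -472*1429/3 = -674488/3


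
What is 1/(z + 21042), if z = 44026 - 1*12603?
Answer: 1/52465 ≈ 1.9060e-5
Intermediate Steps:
z = 31423 (z = 44026 - 12603 = 31423)
1/(z + 21042) = 1/(31423 + 21042) = 1/52465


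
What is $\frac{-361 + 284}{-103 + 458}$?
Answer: $- \frac{77}{355} \approx -0.2169$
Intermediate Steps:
$\frac{-361 + 284}{-103 + 458} = - \frac{77}{355}$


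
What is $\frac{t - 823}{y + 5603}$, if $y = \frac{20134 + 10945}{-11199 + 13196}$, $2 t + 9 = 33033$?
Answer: $\frac{31330933}{11220270} \approx 2.7924$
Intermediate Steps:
$t = 16512$ ($t = - \frac{9}{2} + \frac{1}{2} \cdot 33033 = - \frac{9}{2} + \frac{33033}{2} = 16512$)
$y = \frac{31079}{1997} \approx 15.563$
$\frac{t - 823}{y + 5603} = \frac{16512 - 823}{\frac{31079}{1997} + 5603} = \frac{16512 + \left(-22861 + 22038\right)}{\frac{11220270}{1997}} = \left(16512 - 823\right) \frac{1997}{11220270} = 15689 \cdot \frac{1997}{11220270} = \frac{31330933}{11220270}$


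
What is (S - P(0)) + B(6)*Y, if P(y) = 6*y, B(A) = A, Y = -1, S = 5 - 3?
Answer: -4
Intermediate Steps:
S = 2
(S - P(0)) + B(6)*Y = (2 - 6*0) + 6*(-1) = (2 - 1*0) - 6 = (2 + 0) - 6 = 2 - 6 = -4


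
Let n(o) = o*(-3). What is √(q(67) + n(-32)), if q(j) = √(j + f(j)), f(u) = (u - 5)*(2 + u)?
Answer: √(96 + √4345) ≈ 12.725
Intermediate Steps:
f(u) = (-5 + u)*(2 + u)
q(j) = √(-10 + j² - 2*j) (q(j) = √(j + (-10 + j² - 3*j)) = √(-10 + j² - 2*j))
n(o) = -3*o
√(q(67) + n(-32)) = √(√(-10 + 67² - 2*67) - 3*(-32)) = √(√(-10 + 4489 - 134) + 96) = √(√4345 + 96) = √(96 + √4345)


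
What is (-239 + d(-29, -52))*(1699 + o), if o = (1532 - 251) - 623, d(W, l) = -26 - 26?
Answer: -685887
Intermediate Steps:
d(W, l) = -52
o = 658 (o = 1281 - 623 = 658)
(-239 + d(-29, -52))*(1699 + o) = (-239 - 52)*(1699 + 658) = -291*2357 = -685887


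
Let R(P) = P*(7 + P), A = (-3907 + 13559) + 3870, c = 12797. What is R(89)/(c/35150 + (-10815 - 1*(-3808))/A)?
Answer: -507618584400/9156877 ≈ -55436.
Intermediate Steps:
A = 13522 (A = 9652 + 3870 = 13522)
R(89)/(c/35150 + (-10815 - 1*(-3808))/A) = (89*(7 + 89))/(12797/35150 + (-10815 - 1*(-3808))/13522) = (89*96)/(12797*(1/35150) + (-10815 + 3808)*(1/13522)) = 8544/(12797/35150 - 7007*1/13522) = 8544/(12797/35150 - 7007/13522) = 8544/(-18313754/118824575) = 8544*(-118824575/18313754) = -507618584400/9156877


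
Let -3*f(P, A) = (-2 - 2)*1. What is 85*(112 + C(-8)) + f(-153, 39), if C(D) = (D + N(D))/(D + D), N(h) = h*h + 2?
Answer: 221117/24 ≈ 9213.2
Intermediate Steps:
N(h) = 2 + h**2 (N(h) = h**2 + 2 = 2 + h**2)
C(D) = (2 + D + D**2)/(2*D) (C(D) = (D + (2 + D**2))/(D + D) = (2 + D + D**2)/((2*D)) = (2 + D + D**2)*(1/(2*D)) = (2 + D + D**2)/(2*D))
f(P, A) = 4/3 (f(P, A) = -(-2 - 2)/3 = -(-4)/3 = -1/3*(-4) = 4/3)
85*(112 + C(-8)) + f(-153, 39) = 85*(112 + (1/2)*(2 - 8 + (-8)**2)/(-8)) + 4/3 = 85*(112 + (1/2)*(-1/8)*(2 - 8 + 64)) + 4/3 = 85*(112 + (1/2)*(-1/8)*58) + 4/3 = 85*(112 - 29/8) + 4/3 = 85*(867/8) + 4/3 = 73695/8 + 4/3 = 221117/24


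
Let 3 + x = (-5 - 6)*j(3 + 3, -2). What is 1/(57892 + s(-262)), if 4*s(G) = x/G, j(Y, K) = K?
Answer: 1048/60670797 ≈ 1.7274e-5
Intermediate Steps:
x = 19 (x = -3 + (-5 - 6)*(-2) = -3 - 11*(-2) = -3 + 22 = 19)
s(G) = 19/(4*G) (s(G) = (19/G)/4 = 19/(4*G))
1/(57892 + s(-262)) = 1/(57892 + (19/4)/(-262)) = 1/(57892 + (19/4)*(-1/262)) = 1/(57892 - 19/1048) = 1/(60670797/1048) = 1048/60670797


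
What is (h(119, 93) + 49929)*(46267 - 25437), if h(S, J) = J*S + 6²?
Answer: 1271296560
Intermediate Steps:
h(S, J) = 36 + J*S (h(S, J) = J*S + 36 = 36 + J*S)
(h(119, 93) + 49929)*(46267 - 25437) = ((36 + 93*119) + 49929)*(46267 - 25437) = ((36 + 11067) + 49929)*20830 = (11103 + 49929)*20830 = 61032*20830 = 1271296560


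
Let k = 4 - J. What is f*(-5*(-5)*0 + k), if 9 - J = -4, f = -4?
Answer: 36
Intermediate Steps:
J = 13 (J = 9 - 1*(-4) = 9 + 4 = 13)
k = -9 (k = 4 - 1*13 = 4 - 13 = -9)
f*(-5*(-5)*0 + k) = -4*(-5*(-5)*0 - 9) = -4*(25*0 - 9) = -4*(0 - 9) = -4*(-9) = 36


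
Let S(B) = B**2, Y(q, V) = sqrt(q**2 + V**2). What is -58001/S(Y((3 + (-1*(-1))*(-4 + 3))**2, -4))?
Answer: -58001/32 ≈ -1812.5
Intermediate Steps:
Y(q, V) = sqrt(V**2 + q**2)
-58001/S(Y((3 + (-1*(-1))*(-4 + 3))**2, -4)) = -58001/((-4)**2 + ((3 + (-1*(-1))*(-4 + 3))**2)**2) = -58001/(16 + ((3 + 1*(-1))**2)**2) = -58001/(16 + ((3 - 1)**2)**2) = -58001/(16 + (2**2)**2) = -58001/(16 + 4**2) = -58001/(16 + 16) = -58001/((sqrt(32))**2) = -58001/((4*sqrt(2))**2) = -58001/32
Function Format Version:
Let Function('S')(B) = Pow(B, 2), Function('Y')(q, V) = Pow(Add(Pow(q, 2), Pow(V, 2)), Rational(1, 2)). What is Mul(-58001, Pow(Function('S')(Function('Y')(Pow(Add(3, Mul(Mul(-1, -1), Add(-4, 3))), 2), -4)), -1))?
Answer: Rational(-58001, 32) ≈ -1812.5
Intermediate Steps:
Function('Y')(q, V) = Pow(Add(Pow(V, 2), Pow(q, 2)), Rational(1, 2))
Mul(-58001, Pow(Function('S')(Function('Y')(Pow(Add(3, Mul(Mul(-1, -1), Add(-4, 3))), 2), -4)), -1)) = Mul(-58001, Pow(Pow(Pow(Add(Pow(-4, 2), Pow(Pow(Add(3, Mul(Mul(-1, -1), Add(-4, 3))), 2), 2)), Rational(1, 2)), 2), -1)) = Mul(-58001, Pow(Pow(Pow(Add(16, Pow(Pow(Add(3, Mul(1, -1)), 2), 2)), Rational(1, 2)), 2), -1)) = Mul(-58001, Pow(Pow(Pow(Add(16, Pow(Pow(Add(3, -1), 2), 2)), Rational(1, 2)), 2), -1)) = Mul(-58001, Pow(Pow(Pow(Add(16, Pow(Pow(2, 2), 2)), Rational(1, 2)), 2), -1)) = Mul(-58001, Pow(Pow(Pow(Add(16, Pow(4, 2)), Rational(1, 2)), 2), -1)) = Mul(-58001, Pow(Pow(Pow(Add(16, 16), Rational(1, 2)), 2), -1)) = Mul(-58001, Pow(Pow(Pow(32, Rational(1, 2)), 2), -1)) = Mul(-58001, Pow(Pow(Mul(4, Pow(2, Rational(1, 2))), 2), -1)) = Mul(-58001, Pow(32, -1)) = Mul(-58001, Rational(1, 32)) = Rational(-58001, 32)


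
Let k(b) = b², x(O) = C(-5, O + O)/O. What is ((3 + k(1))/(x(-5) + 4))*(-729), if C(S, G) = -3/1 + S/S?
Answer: -7290/11 ≈ -662.73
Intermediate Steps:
C(S, G) = -2 (C(S, G) = -3*1 + 1 = -3 + 1 = -2)
x(O) = -2/O
((3 + k(1))/(x(-5) + 4))*(-729) = ((3 + 1²)/(-2/(-5) + 4))*(-729) = ((3 + 1)/(-2*(-⅕) + 4))*(-729) = (4/(⅖ + 4))*(-729) = (4/(22/5))*(-729) = (4*(5/22))*(-729) = (10/11)*(-729) = -7290/11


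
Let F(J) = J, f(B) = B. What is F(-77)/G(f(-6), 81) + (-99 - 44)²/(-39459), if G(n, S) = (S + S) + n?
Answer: -692043/683956 ≈ -1.0118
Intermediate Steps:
G(n, S) = n + 2*S (G(n, S) = 2*S + n = n + 2*S)
F(-77)/G(f(-6), 81) + (-99 - 44)²/(-39459) = -77/(-6 + 2*81) + (-99 - 44)²/(-39459) = -77/(-6 + 162) + (-143)²*(-1/39459) = -77/156 + 20449*(-1/39459) = -77*1/156 - 20449/39459 = -77/156 - 20449/39459 = -692043/683956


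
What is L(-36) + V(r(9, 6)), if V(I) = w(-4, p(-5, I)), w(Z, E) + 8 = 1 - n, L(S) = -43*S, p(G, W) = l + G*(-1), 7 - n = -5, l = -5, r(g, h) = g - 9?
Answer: 1529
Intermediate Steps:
r(g, h) = -9 + g
n = 12 (n = 7 - 1*(-5) = 7 + 5 = 12)
p(G, W) = -5 - G (p(G, W) = -5 + G*(-1) = -5 - G)
w(Z, E) = -19 (w(Z, E) = -8 + (1 - 1*12) = -8 + (1 - 12) = -8 - 11 = -19)
V(I) = -19
L(-36) + V(r(9, 6)) = -43*(-36) - 19 = 1548 - 19 = 1529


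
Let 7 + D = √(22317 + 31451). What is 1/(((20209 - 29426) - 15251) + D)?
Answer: -2225/54451987 - 2*√13442/598971857 ≈ -4.1249e-5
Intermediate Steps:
D = -7 + 2*√13442 (D = -7 + √(22317 + 31451) = -7 + √53768 = -7 + 2*√13442 ≈ 224.88)
1/(((20209 - 29426) - 15251) + D) = 1/(((20209 - 29426) - 15251) + (-7 + 2*√13442)) = 1/((-9217 - 15251) + (-7 + 2*√13442)) = 1/(-24468 + (-7 + 2*√13442)) = 1/(-24475 + 2*√13442)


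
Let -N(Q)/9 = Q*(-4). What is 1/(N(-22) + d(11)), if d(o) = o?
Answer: -1/781 ≈ -0.0012804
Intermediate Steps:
N(Q) = 36*Q (N(Q) = -9*Q*(-4) = -(-36)*Q = 36*Q)
1/(N(-22) + d(11)) = 1/(36*(-22) + 11) = 1/(-792 + 11) = 1/(-781) = -1/781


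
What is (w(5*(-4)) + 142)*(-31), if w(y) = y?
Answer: -3782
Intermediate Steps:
(w(5*(-4)) + 142)*(-31) = (5*(-4) + 142)*(-31) = (-20 + 142)*(-31) = 122*(-31) = -3782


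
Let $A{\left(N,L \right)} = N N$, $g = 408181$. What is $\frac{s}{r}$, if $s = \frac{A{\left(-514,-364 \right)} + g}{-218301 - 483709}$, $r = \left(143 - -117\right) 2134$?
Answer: $- \frac{672377}{389503228400} \approx -1.7262 \cdot 10^{-6}$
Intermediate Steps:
$A{\left(N,L \right)} = N^{2}$
$r = 554840$ ($r = \left(143 + 117\right) 2134 = 260 \cdot 2134 = 554840$)
$s = - \frac{672377}{702010}$ ($s = \frac{\left(-514\right)^{2} + 408181}{-218301 - 483709} = \frac{264196 + 408181}{-702010} = 672377 \left(- \frac{1}{702010}\right) = - \frac{672377}{702010} \approx -0.95779$)
$\frac{s}{r} = - \frac{672377}{702010 \cdot 554840} = \left(- \frac{672377}{702010}\right) \frac{1}{554840} = - \frac{672377}{389503228400}$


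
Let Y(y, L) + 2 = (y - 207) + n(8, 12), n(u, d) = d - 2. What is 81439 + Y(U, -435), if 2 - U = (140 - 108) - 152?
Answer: 81362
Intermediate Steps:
n(u, d) = -2 + d
U = 122 (U = 2 - ((140 - 108) - 152) = 2 - (32 - 152) = 2 - 1*(-120) = 2 + 120 = 122)
Y(y, L) = -199 + y (Y(y, L) = -2 + ((y - 207) + (-2 + 12)) = -2 + ((-207 + y) + 10) = -2 + (-197 + y) = -199 + y)
81439 + Y(U, -435) = 81439 + (-199 + 122) = 81439 - 77 = 81362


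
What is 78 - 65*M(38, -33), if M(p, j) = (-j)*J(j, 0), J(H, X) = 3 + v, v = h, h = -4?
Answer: 2223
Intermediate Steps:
v = -4
J(H, X) = -1 (J(H, X) = 3 - 4 = -1)
M(p, j) = j (M(p, j) = -j*(-1) = j)
78 - 65*M(38, -33) = 78 - 65*(-33) = 78 + 2145 = 2223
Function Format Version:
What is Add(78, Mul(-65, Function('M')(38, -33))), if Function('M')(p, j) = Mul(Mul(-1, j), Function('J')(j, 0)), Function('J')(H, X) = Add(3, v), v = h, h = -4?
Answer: 2223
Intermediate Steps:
v = -4
Function('J')(H, X) = -1 (Function('J')(H, X) = Add(3, -4) = -1)
Function('M')(p, j) = j (Function('M')(p, j) = Mul(Mul(-1, j), -1) = j)
Add(78, Mul(-65, Function('M')(38, -33))) = Add(78, Mul(-65, -33)) = Add(78, 2145) = 2223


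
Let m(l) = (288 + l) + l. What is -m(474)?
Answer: -1236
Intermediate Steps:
m(l) = 288 + 2*l
-m(474) = -(288 + 2*474) = -(288 + 948) = -1*1236 = -1236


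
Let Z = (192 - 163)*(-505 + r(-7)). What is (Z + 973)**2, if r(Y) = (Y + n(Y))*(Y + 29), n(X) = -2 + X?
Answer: 570254400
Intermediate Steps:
r(Y) = (-2 + 2*Y)*(29 + Y) (r(Y) = (Y + (-2 + Y))*(Y + 29) = (-2 + 2*Y)*(29 + Y))
Z = -24853 (Z = (192 - 163)*(-505 + (-58 + 2*(-7)**2 + 56*(-7))) = 29*(-505 + (-58 + 2*49 - 392)) = 29*(-505 + (-58 + 98 - 392)) = 29*(-505 - 352) = 29*(-857) = -24853)
(Z + 973)**2 = (-24853 + 973)**2 = (-23880)**2 = 570254400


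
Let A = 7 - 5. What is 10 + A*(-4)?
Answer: 2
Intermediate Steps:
A = 2
10 + A*(-4) = 10 + 2*(-4) = 10 - 8 = 2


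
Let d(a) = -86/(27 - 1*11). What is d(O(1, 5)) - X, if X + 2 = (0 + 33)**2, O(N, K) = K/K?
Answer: -8739/8 ≈ -1092.4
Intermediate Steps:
O(N, K) = 1
d(a) = -43/8 (d(a) = -86/(27 - 11) = -86/16 = -86*1/16 = -43/8)
X = 1087 (X = -2 + (0 + 33)**2 = -2 + 33**2 = -2 + 1089 = 1087)
d(O(1, 5)) - X = -43/8 - 1*1087 = -43/8 - 1087 = -8739/8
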